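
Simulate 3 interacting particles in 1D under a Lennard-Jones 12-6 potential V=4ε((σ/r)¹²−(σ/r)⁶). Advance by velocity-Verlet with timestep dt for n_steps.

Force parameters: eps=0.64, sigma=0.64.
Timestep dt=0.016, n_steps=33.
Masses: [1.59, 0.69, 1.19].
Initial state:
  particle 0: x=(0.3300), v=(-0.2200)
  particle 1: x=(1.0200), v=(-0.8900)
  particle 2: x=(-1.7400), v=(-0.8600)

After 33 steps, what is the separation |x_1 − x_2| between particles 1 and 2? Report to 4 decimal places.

3.0017

step 0: x0=(0.3300) x1=(1.0200) x2=(-1.7400)
step 1: x0=(0.3262) x1=(1.0065) x2=(-1.7538)
step 2: x0=(0.3214) x1=(0.9952) x2=(-1.7675)
step 3: x0=(0.3153) x1=(0.9868) x2=(-1.7813)
step 4: x0=(0.3078) x1=(0.9816) x2=(-1.7950)
step 5: x0=(0.2991) x1=(0.9793) x2=(-1.8088)
step 6: x0=(0.2894) x1=(0.9793) x2=(-1.8225)
step 7: x0=(0.2791) x1=(0.9807) x2=(-1.8363)
step 8: x0=(0.2685) x1=(0.9828) x2=(-1.8500)
step 9: x0=(0.2578) x1=(0.9851) x2=(-1.8638)
step 10: x0=(0.2472) x1=(0.9871) x2=(-1.8775)
step 11: x0=(0.2369) x1=(0.9886) x2=(-1.8913)
step 12: x0=(0.2268) x1=(0.9894) x2=(-1.9050)
step 13: x0=(0.2171) x1=(0.9894) x2=(-1.9188)
step 14: x0=(0.2077) x1=(0.9886) x2=(-1.9325)
step 15: x0=(0.1988) x1=(0.9869) x2=(-1.9462)
step 16: x0=(0.1902) x1=(0.9843) x2=(-1.9600)
step 17: x0=(0.1820) x1=(0.9808) x2=(-1.9737)
step 18: x0=(0.1741) x1=(0.9764) x2=(-1.9875)
step 19: x0=(0.1667) x1=(0.9712) x2=(-2.0012)
step 20: x0=(0.1597) x1=(0.9650) x2=(-2.0149)
step 21: x0=(0.1530) x1=(0.9580) x2=(-2.0287)
step 22: x0=(0.1467) x1=(0.9501) x2=(-2.0424)
step 23: x0=(0.1408) x1=(0.9413) x2=(-2.0561)
step 24: x0=(0.1353) x1=(0.9316) x2=(-2.0699)
step 25: x0=(0.1301) x1=(0.9210) x2=(-2.0836)
step 26: x0=(0.1254) x1=(0.9096) x2=(-2.0973)
step 27: x0=(0.1210) x1=(0.8972) x2=(-2.1110)
step 28: x0=(0.1170) x1=(0.8840) x2=(-2.1248)
step 29: x0=(0.1134) x1=(0.8700) x2=(-2.1385)
step 30: x0=(0.1101) x1=(0.8553) x2=(-2.1522)
step 31: x0=(0.1070) x1=(0.8399) x2=(-2.1659)
step 32: x0=(0.1041) x1=(0.8242) x2=(-2.1797)
step 33: x0=(0.1012) x1=(0.8084) x2=(-2.1934)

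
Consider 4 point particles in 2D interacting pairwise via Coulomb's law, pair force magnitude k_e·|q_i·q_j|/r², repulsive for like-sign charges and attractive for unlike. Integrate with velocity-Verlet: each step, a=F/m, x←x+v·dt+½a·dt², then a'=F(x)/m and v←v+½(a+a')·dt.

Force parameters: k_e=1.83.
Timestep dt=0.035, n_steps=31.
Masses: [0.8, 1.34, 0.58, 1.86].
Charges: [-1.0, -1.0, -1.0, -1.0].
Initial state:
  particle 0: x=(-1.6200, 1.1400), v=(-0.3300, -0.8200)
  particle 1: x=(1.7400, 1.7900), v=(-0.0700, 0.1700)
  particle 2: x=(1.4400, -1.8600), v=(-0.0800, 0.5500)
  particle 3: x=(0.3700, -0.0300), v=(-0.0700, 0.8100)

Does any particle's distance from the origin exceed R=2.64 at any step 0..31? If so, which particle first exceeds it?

step 0: x0=(-1.6200, 1.1400) x1=(1.7400, 1.7900) x2=(1.4400, -1.8600) x3=(0.3700, -0.0300)
step 1: x0=(-1.6319, 1.1115) x1=(1.7377, 1.7962) x2=(1.4375, -1.8413) x3=(0.3675, -0.0017)
step 2: x0=(-1.6447, 1.0832) x1=(1.7358, 1.8027) x2=(1.4355, -1.8239) x3=(0.3649, 0.0266)
step 3: x0=(-1.6583, 1.0553) x1=(1.7342, 1.8097) x2=(1.4341, -1.8075) x3=(0.3623, 0.0547)
step 4: x0=(-1.6727, 1.0277) x1=(1.7330, 1.8171) x2=(1.4333, -1.7924) x3=(0.3596, 0.0828)
step 5: x0=(-1.6880, 1.0004) x1=(1.7321, 1.8250) x2=(1.4330, -1.7784) x3=(0.3568, 0.1109)
step 6: x0=(-1.7041, 0.9734) x1=(1.7316, 1.8332) x2=(1.4332, -1.7656) x3=(0.3540, 0.1388)
step 7: x0=(-1.7211, 0.9466) x1=(1.7315, 1.8419) x2=(1.4340, -1.7539) x3=(0.3511, 0.1667)
step 8: x0=(-1.7390, 0.9201) x1=(1.7317, 1.8510) x2=(1.4353, -1.7433) x3=(0.3482, 0.1946)
step 9: x0=(-1.7577, 0.8938) x1=(1.7322, 1.8606) x2=(1.4372, -1.7339) x3=(0.3452, 0.2223)
step 10: x0=(-1.7773, 0.8678) x1=(1.7332, 1.8706) x2=(1.4395, -1.7255) x3=(0.3421, 0.2500)
step 11: x0=(-1.7978, 0.8419) x1=(1.7345, 1.8811) x2=(1.4424, -1.7183) x3=(0.3391, 0.2777)
step 12: x0=(-1.8192, 0.8163) x1=(1.7362, 1.8920) x2=(1.4458, -1.7122) x3=(0.3359, 0.3052)
step 13: x0=(-1.8414, 0.7908) x1=(1.7383, 1.9033) x2=(1.4498, -1.7071) x3=(0.3327, 0.3327)
step 14: x0=(-1.8646, 0.7654) x1=(1.7407, 1.9151) x2=(1.4542, -1.7031) x3=(0.3295, 0.3602)
step 15: x0=(-1.8886, 0.7402) x1=(1.7435, 1.9273) x2=(1.4591, -1.7001) x3=(0.3262, 0.3876)
step 16: x0=(-1.9135, 0.7152) x1=(1.7467, 1.9400) x2=(1.4645, -1.6982) x3=(0.3229, 0.4150)
step 17: x0=(-1.9392, 0.6902) x1=(1.7503, 1.9531) x2=(1.4704, -1.6973) x3=(0.3195, 0.4422)
step 18: x0=(-1.9658, 0.6654) x1=(1.7542, 1.9666) x2=(1.4767, -1.6973) x3=(0.3160, 0.4695)
step 19: x0=(-1.9932, 0.6406) x1=(1.7586, 1.9806) x2=(1.4835, -1.6983) x3=(0.3125, 0.4967)
step 20: x0=(-2.0214, 0.6158) x1=(1.7633, 1.9950) x2=(1.4908, -1.7003) x3=(0.3089, 0.5239)
step 21: x0=(-2.0505, 0.5912) x1=(1.7684, 2.0099) x2=(1.4985, -1.7033) x3=(0.3053, 0.5510)
step 22: x0=(-2.0803, 0.5665) x1=(1.7738, 2.0252) x2=(1.5066, -1.7071) x3=(0.3016, 0.5781)
step 23: x0=(-2.1109, 0.5419) x1=(1.7797, 2.0409) x2=(1.5152, -1.7119) x3=(0.2978, 0.6051)
step 24: x0=(-2.1423, 0.5173) x1=(1.7859, 2.0570) x2=(1.5242, -1.7175) x3=(0.2940, 0.6321)
step 25: x0=(-2.1744, 0.4927) x1=(1.7925, 2.0736) x2=(1.5337, -1.7240) x3=(0.2900, 0.6591)
step 26: x0=(-2.2073, 0.4681) x1=(1.7995, 2.0906) x2=(1.5435, -1.7314) x3=(0.2860, 0.6860)
step 27: x0=(-2.2409, 0.4434) x1=(1.8069, 2.1080) x2=(1.5537, -1.7395) x3=(0.2819, 0.7129)
step 28: x0=(-2.2751, 0.4187) x1=(1.8146, 2.1258) x2=(1.5643, -1.7485) x3=(0.2777, 0.7398)
step 29: x0=(-2.3101, 0.3940) x1=(1.8227, 2.1440) x2=(1.5753, -1.7583) x3=(0.2734, 0.7667)
step 30: x0=(-2.3457, 0.3693) x1=(1.8312, 2.1626) x2=(1.5867, -1.7689) x3=(0.2690, 0.7935)
step 31: x0=(-2.3819, 0.3445) x1=(1.8401, 2.1816) x2=(1.5984, -1.7802) x3=(0.2644, 0.8203)

yes, particle 1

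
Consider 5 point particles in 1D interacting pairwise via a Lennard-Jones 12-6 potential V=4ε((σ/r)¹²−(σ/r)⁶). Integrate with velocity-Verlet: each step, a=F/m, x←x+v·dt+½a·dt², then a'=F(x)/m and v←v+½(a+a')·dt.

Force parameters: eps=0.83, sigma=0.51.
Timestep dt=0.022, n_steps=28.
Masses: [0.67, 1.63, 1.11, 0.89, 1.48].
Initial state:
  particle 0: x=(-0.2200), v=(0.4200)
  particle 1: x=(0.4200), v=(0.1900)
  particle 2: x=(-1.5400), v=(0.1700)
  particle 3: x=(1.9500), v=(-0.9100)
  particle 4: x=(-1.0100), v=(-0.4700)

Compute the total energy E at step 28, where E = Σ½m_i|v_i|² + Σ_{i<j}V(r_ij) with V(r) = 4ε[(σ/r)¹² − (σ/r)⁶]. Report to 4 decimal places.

step 0: x0=(-0.2200) x1=(0.4200) x2=(-1.5400) x3=(1.9500) x4=(-1.0100)
step 1: x0=(-0.2099) x1=(0.4236) x2=(-1.5401) x3=(1.9300) x4=(-1.0172)
step 2: x0=(-0.1981) x1=(0.4260) x2=(-1.5505) x3=(1.9099) x4=(-1.0162)
step 3: x0=(-0.1844) x1=(0.4273) x2=(-1.5671) x3=(1.8899) x4=(-1.0101)
step 4: x0=(-0.1690) x1=(0.4276) x2=(-1.5854) x3=(1.8698) x4=(-1.0023)
step 5: x0=(-0.1523) x1=(0.4269) x2=(-1.6030) x3=(1.8497) x4=(-0.9947)
step 6: x0=(-0.1357) x1=(0.4260) x2=(-1.6191) x3=(1.8296) x4=(-0.9878)
step 7: x0=(-0.1215) x1=(0.4258) x2=(-1.6334) x3=(1.8095) x4=(-0.9819)
step 8: x0=(-0.1133) x1=(0.4277) x2=(-1.6461) x3=(1.7894) x4=(-0.9769)
step 9: x0=(-0.1133) x1=(0.4328) x2=(-1.6572) x3=(1.7692) x4=(-0.9728)
step 10: x0=(-0.1197) x1=(0.4402) x2=(-1.6669) x3=(1.7490) x4=(-0.9695)
step 11: x0=(-0.1289) x1=(0.4485) x2=(-1.6753) x3=(1.7288) x4=(-0.9668)
step 12: x0=(-0.1383) x1=(0.4565) x2=(-1.6824) x3=(1.7085) x4=(-0.9646)
step 13: x0=(-0.1466) x1=(0.4637) x2=(-1.6883) x3=(1.6882) x4=(-0.9630)
step 14: x0=(-0.1533) x1=(0.4700) x2=(-1.6932) x3=(1.6679) x4=(-0.9617)
step 15: x0=(-0.1582) x1=(0.4750) x2=(-1.6970) x3=(1.6475) x4=(-0.9608)
step 16: x0=(-0.1613) x1=(0.4790) x2=(-1.6997) x3=(1.6270) x4=(-0.9601)
step 17: x0=(-0.1627) x1=(0.4818) x2=(-1.7015) x3=(1.6065) x4=(-0.9597)
step 18: x0=(-0.1623) x1=(0.4835) x2=(-1.7023) x3=(1.5858) x4=(-0.9595)
step 19: x0=(-0.1603) x1=(0.4842) x2=(-1.7021) x3=(1.5651) x4=(-0.9596)
step 20: x0=(-0.1565) x1=(0.4837) x2=(-1.7009) x3=(1.5443) x4=(-0.9599)
step 21: x0=(-0.1509) x1=(0.4821) x2=(-1.6988) x3=(1.5233) x4=(-0.9605)
step 22: x0=(-0.1435) x1=(0.4794) x2=(-1.6956) x3=(1.5022) x4=(-0.9614)
step 23: x0=(-0.1342) x1=(0.4757) x2=(-1.6914) x3=(1.4809) x4=(-0.9627)
step 24: x0=(-0.1233) x1=(0.4710) x2=(-1.6861) x3=(1.4594) x4=(-0.9643)
step 25: x0=(-0.1111) x1=(0.4657) x2=(-1.6797) x3=(1.4378) x4=(-0.9665)
step 26: x0=(-0.0991) x1=(0.4602) x2=(-1.6721) x3=(1.4159) x4=(-0.9692)
step 27: x0=(-0.0900) x1=(0.4557) x2=(-1.6632) x3=(1.3937) x4=(-0.9726)
step 28: x0=(-0.0872) x1=(0.4538) x2=(-1.6529) x3=(1.3712) x4=(-0.9767)
step 0 velocities: v0=(0.4200) v1=(0.1900) v2=(0.1700) v3=(-0.9100) v4=(-0.4700)
step 0: KE=0.6365, PE=-1.4227, E=-0.7861
step 28 velocities: v0=(-0.0575) v1=(-0.0123) v2=(0.5018) v3=(-1.0287) v4=(-0.2085)
step 28: KE=0.6441, PE=-1.4206, E=-0.7765

-0.7765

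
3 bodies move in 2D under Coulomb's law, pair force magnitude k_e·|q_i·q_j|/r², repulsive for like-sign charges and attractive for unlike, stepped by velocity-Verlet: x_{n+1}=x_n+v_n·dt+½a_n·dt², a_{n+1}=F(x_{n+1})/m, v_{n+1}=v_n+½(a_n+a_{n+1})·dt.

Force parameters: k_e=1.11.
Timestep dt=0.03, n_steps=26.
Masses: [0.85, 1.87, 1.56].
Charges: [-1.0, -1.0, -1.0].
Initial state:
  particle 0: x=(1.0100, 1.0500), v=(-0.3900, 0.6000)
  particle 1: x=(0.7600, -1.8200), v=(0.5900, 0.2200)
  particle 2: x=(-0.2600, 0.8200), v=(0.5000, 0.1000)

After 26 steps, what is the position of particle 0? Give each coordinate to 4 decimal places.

(0.9744, 1.6576)

step 0: x0=(1.0100, 1.0500) x1=(0.7600, -1.8200) x2=(-0.2600, 0.8200)
step 1: x0=(0.9987, 1.0681) x1=(0.7777, -1.8135) x2=(-0.2452, 0.8230)
step 2: x0=(0.9880, 1.0865) x1=(0.7954, -1.8071) x2=(-0.2308, 0.8260)
step 3: x0=(0.9782, 1.1053) x1=(0.8132, -1.8008) x2=(-0.2169, 0.8290)
step 4: x0=(0.9691, 1.1243) x1=(0.8310, -1.7946) x2=(-0.2034, 0.8320)
step 5: x0=(0.9608, 1.1436) x1=(0.8487, -1.7886) x2=(-0.1903, 0.8349)
step 6: x0=(0.9532, 1.1634) x1=(0.8666, -1.7827) x2=(-0.1778, 0.8378)
step 7: x0=(0.9466, 1.1834) x1=(0.8844, -1.7769) x2=(-0.1657, 0.8406)
step 8: x0=(0.9407, 1.2039) x1=(0.9023, -1.7712) x2=(-0.1540, 0.8434)
step 9: x0=(0.9357, 1.2248) x1=(0.9201, -1.7657) x2=(-0.1429, 0.8461)
step 10: x0=(0.9315, 1.2461) x1=(0.9381, -1.7603) x2=(-0.1322, 0.8487)
step 11: x0=(0.9282, 1.2679) x1=(0.9560, -1.7550) x2=(-0.1221, 0.8512)
step 12: x0=(0.9257, 1.2901) x1=(0.9739, -1.7498) x2=(-0.1124, 0.8536)
step 13: x0=(0.9241, 1.3128) x1=(0.9919, -1.7447) x2=(-0.1033, 0.8559)
step 14: x0=(0.9234, 1.3360) x1=(1.0100, -1.7398) x2=(-0.0946, 0.8581)
step 15: x0=(0.9235, 1.3597) x1=(1.0280, -1.7350) x2=(-0.0865, 0.8601)
step 16: x0=(0.9244, 1.3840) x1=(1.0461, -1.7303) x2=(-0.0788, 0.8619)
step 17: x0=(0.9261, 1.4088) x1=(1.0642, -1.7257) x2=(-0.0716, 0.8636)
step 18: x0=(0.9286, 1.4342) x1=(1.0823, -1.7212) x2=(-0.0648, 0.8652)
step 19: x0=(0.9319, 1.4601) x1=(1.1005, -1.7168) x2=(-0.0585, 0.8665)
step 20: x0=(0.9359, 1.4866) x1=(1.1186, -1.7126) x2=(-0.0527, 0.8677)
step 21: x0=(0.9407, 1.5137) x1=(1.1369, -1.7085) x2=(-0.0473, 0.8688)
step 22: x0=(0.9461, 1.5413) x1=(1.1551, -1.7045) x2=(-0.0423, 0.8696)
step 23: x0=(0.9522, 1.5696) x1=(1.1734, -1.7005) x2=(-0.0377, 0.8703)
step 24: x0=(0.9590, 1.5983) x1=(1.1917, -1.6967) x2=(-0.0335, 0.8707)
step 25: x0=(0.9664, 1.6277) x1=(1.2101, -1.6931) x2=(-0.0297, 0.8710)
step 26: x0=(0.9744, 1.6576) x1=(1.2284, -1.6895) x2=(-0.0262, 0.8712)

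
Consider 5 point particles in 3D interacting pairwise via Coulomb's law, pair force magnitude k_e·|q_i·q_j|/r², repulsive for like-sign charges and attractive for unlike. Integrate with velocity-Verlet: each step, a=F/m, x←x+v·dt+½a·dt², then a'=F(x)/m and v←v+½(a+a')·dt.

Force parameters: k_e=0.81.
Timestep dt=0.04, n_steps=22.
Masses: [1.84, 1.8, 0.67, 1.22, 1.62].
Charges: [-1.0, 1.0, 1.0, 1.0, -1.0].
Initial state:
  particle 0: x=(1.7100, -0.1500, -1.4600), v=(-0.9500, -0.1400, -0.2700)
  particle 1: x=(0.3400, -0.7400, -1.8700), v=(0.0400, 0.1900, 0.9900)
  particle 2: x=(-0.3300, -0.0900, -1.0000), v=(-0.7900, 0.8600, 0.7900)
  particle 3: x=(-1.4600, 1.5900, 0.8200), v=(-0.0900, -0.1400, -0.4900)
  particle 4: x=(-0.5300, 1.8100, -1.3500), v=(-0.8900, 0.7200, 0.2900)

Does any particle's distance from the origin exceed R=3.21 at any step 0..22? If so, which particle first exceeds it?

step 0: x0=(1.7100, -0.1500, -1.4600) x1=(0.3400, -0.7400, -1.8700) x2=(-0.3300, -0.0900, -1.0000) x3=(-1.4600, 1.5900, 0.8200) x4=(-0.5300, 1.8100, -1.3500)
step 1: x0=(1.6718, -0.1557, -1.4708) x1=(0.3418, -0.7324, -1.8305) x2=(-0.3617, -0.0551, -0.9682) x3=(-1.4636, 1.5845, 0.8004) x4=(-0.5656, 1.8387, -1.3383)
step 2: x0=(1.6332, -0.1615, -1.4816) x1=(0.3442, -0.7249, -1.7913) x2=(-0.3935, -0.0194, -0.9360) x3=(-1.4671, 1.5791, 0.7807) x4=(-0.6013, 1.8671, -1.3265)
step 3: x0=(1.5942, -0.1675, -1.4925) x1=(0.3471, -0.7174, -1.7522) x2=(-0.4254, 0.0173, -0.9035) x3=(-1.4707, 1.5738, 0.7609) x4=(-0.6371, 1.8952, -1.3145)
step 4: x0=(1.5547, -0.1736, -1.5033) x1=(0.3505, -0.7099, -1.7133) x2=(-0.4574, 0.0547, -0.8708) x3=(-1.4742, 1.5687, 0.7411) x4=(-0.6729, 1.9231, -1.3023)
step 5: x0=(1.5147, -0.1799, -1.5142) x1=(0.3545, -0.7023, -1.6746) x2=(-0.4895, 0.0930, -0.8380) x3=(-1.4777, 1.5637, 0.7212) x4=(-0.7088, 1.9507, -1.2899)
step 6: x0=(1.4743, -0.1865, -1.5250) x1=(0.3591, -0.6948, -1.6361) x2=(-0.5217, 0.1321, -0.8051) x3=(-1.4812, 1.5589, 0.7012) x4=(-0.7448, 1.9781, -1.2774)
step 7: x0=(1.4332, -0.1932, -1.5359) x1=(0.3643, -0.6872, -1.5977) x2=(-0.5539, 0.1718, -0.7722) x3=(-1.4847, 1.5544, 0.6812) x4=(-0.7808, 2.0051, -1.2646)
step 8: x0=(1.3916, -0.2001, -1.5466) x1=(0.3702, -0.6795, -1.5596) x2=(-0.5862, 0.2122, -0.7394) x3=(-1.4882, 1.5500, 0.6611) x4=(-0.8168, 2.0319, -1.2516)
step 9: x0=(1.3494, -0.2073, -1.5573) x1=(0.3767, -0.6717, -1.5215) x2=(-0.6185, 0.2533, -0.7067) x3=(-1.4918, 1.5458, 0.6410) x4=(-0.8529, 2.0585, -1.2384)
step 10: x0=(1.3066, -0.2147, -1.5679) x1=(0.3841, -0.6638, -1.4837) x2=(-0.6508, 0.2950, -0.6742) x3=(-1.4953, 1.5419, 0.6208) x4=(-0.8891, 2.0847, -1.2249)
step 11: x0=(1.2630, -0.2224, -1.5784) x1=(0.3921, -0.6556, -1.4461) x2=(-0.6830, 0.3372, -0.6420) x3=(-1.4989, 1.5382, 0.6006) x4=(-0.9253, 2.1107, -1.2112)
step 12: x0=(1.2186, -0.2304, -1.5887) x1=(0.4010, -0.6473, -1.4088) x2=(-0.7152, 0.3799, -0.6102) x3=(-1.5025, 1.5349, 0.5803) x4=(-0.9616, 2.1363, -1.1972)
step 13: x0=(1.1735, -0.2388, -1.5988) x1=(0.4108, -0.6388, -1.3718) x2=(-0.7474, 0.4230, -0.5787) x3=(-1.5062, 1.5318, 0.5599) x4=(-0.9979, 2.1617, -1.1830)
step 14: x0=(1.1275, -0.2476, -1.6086) x1=(0.4216, -0.6299, -1.3351) x2=(-0.7794, 0.4666, -0.5477) x3=(-1.5099, 1.5291, 0.5396) x4=(-1.0342, 2.1867, -1.1685)
step 15: x0=(1.0806, -0.2568, -1.6179) x1=(0.4333, -0.6207, -1.2989) x2=(-0.8114, 0.5105, -0.5173) x3=(-1.5137, 1.5267, 0.5192) x4=(-1.0706, 2.2115, -1.1537)
step 16: x0=(1.0327, -0.2664, -1.6268) x1=(0.4460, -0.6111, -1.2632) x2=(-0.8431, 0.5547, -0.4874) x3=(-1.5177, 1.5247, 0.4988) x4=(-1.1070, 2.2359, -1.1386)
step 17: x0=(0.9838, -0.2766, -1.6350) x1=(0.4598, -0.6011, -1.2282) x2=(-0.8747, 0.5991, -0.4583) x3=(-1.5217, 1.5232, 0.4784) x4=(-1.1434, 2.2600, -1.1232)
step 18: x0=(0.9339, -0.2873, -1.6424) x1=(0.4746, -0.5906, -1.1940) x2=(-0.9060, 0.6436, -0.4299) x3=(-1.5260, 1.5221, 0.4581) x4=(-1.1799, 2.2838, -1.1075)
step 19: x0=(0.8830, -0.2986, -1.6489) x1=(0.4905, -0.5795, -1.1609) x2=(-0.9371, 0.6883, -0.4024) x3=(-1.5304, 1.5215, 0.4378) x4=(-1.2164, 2.3072, -1.0915)
step 20: x0=(0.8312, -0.3105, -1.6542) x1=(0.5074, -0.5680, -1.1289) x2=(-0.9678, 0.7330, -0.3758) x3=(-1.5350, 1.5215, 0.4176) x4=(-1.2529, 2.3302, -1.0751)
step 21: x0=(0.7785, -0.3229, -1.6582) x1=(0.5252, -0.5559, -1.0982) x2=(-0.9981, 0.7776, -0.3502) x3=(-1.5399, 1.5221, 0.3975) x4=(-1.2894, 2.3529, -1.0584)
step 22: x0=(0.7251, -0.3359, -1.6608) x1=(0.5438, -0.5433, -1.0691) x2=(-1.0280, 0.8220, -0.3258) x3=(-1.5450, 1.5233, 0.3775) x4=(-1.3259, 2.3753, -1.0413)

no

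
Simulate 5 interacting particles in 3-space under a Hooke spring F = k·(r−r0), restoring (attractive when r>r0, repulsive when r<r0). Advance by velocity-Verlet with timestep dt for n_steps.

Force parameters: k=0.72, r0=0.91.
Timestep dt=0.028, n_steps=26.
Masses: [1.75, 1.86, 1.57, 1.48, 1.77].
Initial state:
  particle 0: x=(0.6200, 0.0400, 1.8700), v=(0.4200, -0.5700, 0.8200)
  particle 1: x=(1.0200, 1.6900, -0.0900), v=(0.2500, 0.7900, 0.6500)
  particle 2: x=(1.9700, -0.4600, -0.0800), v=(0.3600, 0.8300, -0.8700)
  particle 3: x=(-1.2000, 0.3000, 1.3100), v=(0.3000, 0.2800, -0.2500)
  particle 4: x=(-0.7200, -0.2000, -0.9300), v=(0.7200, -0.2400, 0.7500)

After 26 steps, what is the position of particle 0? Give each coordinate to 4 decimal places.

step 0: x0=(0.6200, 0.0400, 1.8700) x1=(1.0200, 1.6900, -0.0900) x2=(1.9700, -0.4600, -0.0800) x3=(-1.2000, 0.3000, 1.3100) x4=(-0.7200, -0.2000, -0.9300)
step 1: x0=(0.6316, 0.0242, 1.8922) x1=(1.0266, 1.7114, -0.0715) x2=(1.9791, -0.4363, -0.1041) x3=(-1.1906, 0.3078, 1.3024) x4=(-0.6993, -0.2065, -0.9083)
step 2: x0=(0.6430, 0.0086, 1.9128) x1=(1.0326, 1.7314, -0.0526) x2=(1.9861, -0.4118, -0.1275) x3=(-1.1793, 0.3156, 1.2937) x4=(-0.6774, -0.2124, -0.8852)
step 3: x0=(0.6541, -0.0067, 1.9319) x1=(1.0378, 1.7500, -0.0331) x2=(1.9912, -0.3865, -0.1502) x3=(-1.1660, 0.3234, 1.2838) x4=(-0.6544, -0.2179, -0.8606)
step 4: x0=(0.6650, -0.0217, 1.9493) x1=(1.0423, 1.7671, -0.0132) x2=(1.9942, -0.3604, -0.1723) x3=(-1.1507, 0.3312, 1.2728) x4=(-0.6302, -0.2228, -0.8348)
step 5: x0=(0.6756, -0.0364, 1.9652) x1=(1.0461, 1.7828, 0.0072) x2=(1.9953, -0.3336, -0.1935) x3=(-1.1334, 0.3390, 1.2607) x4=(-0.6050, -0.2272, -0.8075)
step 6: x0=(0.6859, -0.0507, 1.9794) x1=(1.0492, 1.7970, 0.0280) x2=(1.9944, -0.3060, -0.2140) x3=(-1.1143, 0.3467, 1.2476) x4=(-0.5786, -0.2310, -0.7790)
step 7: x0=(0.6960, -0.0647, 1.9921) x1=(1.0517, 1.8098, 0.0493) x2=(1.9916, -0.2777, -0.2337) x3=(-1.0931, 0.3545, 1.2334) x4=(-0.5512, -0.2342, -0.7492)
step 8: x0=(0.7059, -0.0782, 2.0030) x1=(1.0535, 1.8210, 0.0710) x2=(1.9869, -0.2487, -0.2525) x3=(-1.0701, 0.3622, 1.2183) x4=(-0.5228, -0.2369, -0.7181)
step 9: x0=(0.7155, -0.0914, 2.0124) x1=(1.0546, 1.8308, 0.0932) x2=(1.9802, -0.2191, -0.2705) x3=(-1.0452, 0.3699, 1.2022) x4=(-0.4933, -0.2390, -0.6859)
step 10: x0=(0.7249, -0.1041, 2.0201) x1=(1.0551, 1.8391, 0.1157) x2=(1.9717, -0.1888, -0.2875) x3=(-1.0184, 0.3776, 1.1851) x4=(-0.4629, -0.2405, -0.6524)
step 11: x0=(0.7340, -0.1164, 2.0262) x1=(1.0550, 1.8460, 0.1386) x2=(1.9614, -0.1579, -0.3036) x3=(-0.9898, 0.3852, 1.1672) x4=(-0.4314, -0.2415, -0.6178)
step 12: x0=(0.7429, -0.1281, 2.0306) x1=(1.0542, 1.8513, 0.1618) x2=(1.9493, -0.1265, -0.3188) x3=(-0.9593, 0.3929, 1.1484) x4=(-0.3990, -0.2418, -0.5821)
step 13: x0=(0.7516, -0.1394, 2.0334) x1=(1.0529, 1.8552, 0.1854) x2=(1.9354, -0.0946, -0.3330) x3=(-0.9271, 0.4006, 1.1287) x4=(-0.3657, -0.2415, -0.5453)
step 14: x0=(0.7600, -0.1502, 2.0346) x1=(1.0510, 1.8577, 0.2093) x2=(1.9198, -0.0621, -0.3461) x3=(-0.8932, 0.4082, 1.1083) x4=(-0.3315, -0.2407, -0.5075)
step 15: x0=(0.7683, -0.1604, 2.0342) x1=(1.0485, 1.8586, 0.2336) x2=(1.9026, -0.0292, -0.3583) x3=(-0.8575, 0.4158, 1.0872) x4=(-0.2965, -0.2393, -0.4687)
step 16: x0=(0.7763, -0.1702, 2.0322) x1=(1.0455, 1.8582, 0.2581) x2=(1.8838, 0.0041, -0.3694) x3=(-0.8202, 0.4234, 1.0653) x4=(-0.2606, -0.2372, -0.4290)
step 17: x0=(0.7841, -0.1793, 2.0286) x1=(1.0419, 1.8563, 0.2828) x2=(1.8633, 0.0378, -0.3795) x3=(-0.7813, 0.4310, 1.0428) x4=(-0.2239, -0.2346, -0.3884)
step 18: x0=(0.7918, -0.1879, 2.0234) x1=(1.0379, 1.8531, 0.3079) x2=(1.8414, 0.0719, -0.3885) x3=(-0.7409, 0.4387, 1.0197) x4=(-0.1865, -0.2314, -0.3469)
step 19: x0=(0.7992, -0.1959, 2.0167) x1=(1.0333, 1.8485, 0.3331) x2=(1.8180, 0.1064, -0.3964) x3=(-0.6989, 0.4463, 0.9961) x4=(-0.1483, -0.2276, -0.3046)
step 20: x0=(0.8065, -0.2032, 2.0085) x1=(1.0283, 1.8425, 0.3586) x2=(1.7932, 0.1411, -0.4033) x3=(-0.6555, 0.4539, 0.9719) x4=(-0.1094, -0.2233, -0.2616)
step 21: x0=(0.8135, -0.2100, 1.9988) x1=(1.0229, 1.8351, 0.3843) x2=(1.7671, 0.1761, -0.4091) x3=(-0.6107, 0.4615, 0.9472) x4=(-0.0699, -0.2183, -0.2178)
step 22: x0=(0.8204, -0.2162, 1.9877) x1=(1.0170, 1.8265, 0.4101) x2=(1.7396, 0.2113, -0.4138) x3=(-0.5646, 0.4691, 0.9221) x4=(-0.0297, -0.2129, -0.1734)
step 23: x0=(0.8272, -0.2217, 1.9751) x1=(1.0108, 1.8166, 0.4361) x2=(1.7110, 0.2467, -0.4174) x3=(-0.5171, 0.4767, 0.8966) x4=(0.0111, -0.2069, -0.1284)
step 24: x0=(0.8338, -0.2266, 1.9611) x1=(1.0042, 1.8054, 0.4623) x2=(1.6812, 0.2823, -0.4200) x3=(-0.4685, 0.4844, 0.8708) x4=(0.0524, -0.2003, -0.0828)
step 25: x0=(0.8402, -0.2308, 1.9457) x1=(0.9972, 1.7930, 0.4885) x2=(1.6503, 0.3179, -0.4215) x3=(-0.4188, 0.4920, 0.8447) x4=(0.0942, -0.1932, -0.0367)
step 26: x0=(0.8465, -0.2344, 1.9290) x1=(0.9899, 1.7794, 0.5149) x2=(1.6184, 0.3537, -0.4219) x3=(-0.3679, 0.4997, 0.8183) x4=(0.1366, -0.1857, 0.0099)

(0.8465, -0.2344, 1.9290)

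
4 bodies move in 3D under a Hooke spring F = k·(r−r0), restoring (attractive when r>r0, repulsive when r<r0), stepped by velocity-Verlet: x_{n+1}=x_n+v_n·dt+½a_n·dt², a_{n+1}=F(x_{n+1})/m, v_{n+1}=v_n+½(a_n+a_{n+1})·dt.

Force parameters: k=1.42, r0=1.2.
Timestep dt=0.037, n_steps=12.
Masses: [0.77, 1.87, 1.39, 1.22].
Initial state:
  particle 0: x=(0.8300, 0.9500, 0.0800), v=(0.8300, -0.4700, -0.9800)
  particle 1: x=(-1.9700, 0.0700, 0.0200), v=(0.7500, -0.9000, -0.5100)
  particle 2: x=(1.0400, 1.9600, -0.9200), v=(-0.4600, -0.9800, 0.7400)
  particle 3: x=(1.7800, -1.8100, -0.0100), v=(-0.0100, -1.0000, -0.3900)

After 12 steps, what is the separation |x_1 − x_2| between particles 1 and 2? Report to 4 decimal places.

step 0: x0=(0.8300, 0.9500, 0.0800) x1=(-1.9700, 0.0700, 0.0200) x2=(1.0400, 1.9600, -0.9200) x3=(1.7800, -1.8100, -0.0100)
step 1: x0=(0.8594, 0.9301, 0.0434) x1=(-1.9389, 0.0369, 0.0008) x2=(1.0219, 1.9209, -0.8916) x3=(1.7766, -1.8425, -0.0249)
step 2: x0=(0.8860, 0.9051, 0.0064) x1=(-1.9014, 0.0043, -0.0190) x2=(1.0017, 1.8762, -0.8614) x3=(1.7674, -1.8662, -0.0406)
step 3: x0=(0.9098, 0.8748, -0.0309) x1=(-1.8574, -0.0278, -0.0394) x2=(0.9796, 1.8260, -0.8295) x3=(1.7523, -1.8810, -0.0572)
step 4: x0=(0.9307, 0.8392, -0.0684) x1=(-1.8071, -0.0595, -0.0603) x2=(0.9556, 1.7705, -0.7961) x3=(1.7315, -1.8871, -0.0746)
step 5: x0=(0.9487, 0.7983, -0.1058) x1=(-1.7508, -0.0907, -0.0818) x2=(0.9299, 1.7099, -0.7613) x3=(1.7052, -1.8846, -0.0927)
step 6: x0=(0.9640, 0.7520, -0.1431) x1=(-1.6885, -0.1215, -0.1037) x2=(0.9025, 1.6444, -0.7254) x3=(1.6736, -1.8739, -0.1116)
step 7: x0=(0.9764, 0.7005, -0.1800) x1=(-1.6206, -0.1519, -0.1260) x2=(0.8736, 1.5741, -0.6885) x3=(1.6369, -1.8551, -0.1312)
step 8: x0=(0.9861, 0.6439, -0.2166) x1=(-1.5474, -0.1818, -0.1488) x2=(0.8432, 1.4994, -0.6507) x3=(1.5952, -1.8287, -0.1513)
step 9: x0=(0.9931, 0.5823, -0.2528) x1=(-1.4690, -0.2114, -0.1718) x2=(0.8114, 1.4206, -0.6121) x3=(1.5490, -1.7950, -0.1721)
step 10: x0=(0.9977, 0.5160, -0.2885) x1=(-1.3859, -0.2407, -0.1952) x2=(0.7784, 1.3379, -0.5730) x3=(1.4985, -1.7544, -0.1933)
step 11: x0=(1.0000, 0.4452, -0.3237) x1=(-1.2984, -0.2696, -0.2189) x2=(0.7443, 1.2517, -0.5334) x3=(1.4439, -1.7075, -0.2150)
step 12: x0=(1.0001, 0.3703, -0.3584) x1=(-1.2067, -0.2982, -0.2428) x2=(0.7091, 1.1623, -0.4933) x3=(1.3857, -1.6548, -0.2371)

2.4220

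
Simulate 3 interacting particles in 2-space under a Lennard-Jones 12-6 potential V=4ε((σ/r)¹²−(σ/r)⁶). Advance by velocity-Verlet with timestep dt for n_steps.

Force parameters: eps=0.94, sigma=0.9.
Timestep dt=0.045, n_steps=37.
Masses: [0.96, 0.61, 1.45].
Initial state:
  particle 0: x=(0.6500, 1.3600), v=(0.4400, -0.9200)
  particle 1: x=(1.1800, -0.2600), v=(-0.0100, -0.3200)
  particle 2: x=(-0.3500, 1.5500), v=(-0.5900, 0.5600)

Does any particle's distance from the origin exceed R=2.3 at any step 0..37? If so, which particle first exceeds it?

step 0: x0=(0.6500, 1.3600) x1=(1.1800, -0.2600) x2=(-0.3500, 1.5500)
step 1: x0=(0.6694, 1.3184) x1=(1.1794, -0.2739) x2=(-0.3762, 1.5751)
step 2: x0=(0.6844, 1.2773) x1=(1.1784, -0.2868) x2=(-0.3993, 1.5995)
step 3: x0=(0.6945, 1.2371) x1=(1.1770, -0.2985) x2=(-0.4191, 1.6228)
step 4: x0=(0.7003, 1.1976) x1=(1.1752, -0.3089) x2=(-0.4358, 1.6450)
step 5: x0=(0.7025, 1.1587) x1=(1.1728, -0.3178) x2=(-0.4499, 1.6663)
step 6: x0=(0.7016, 1.1203) x1=(1.1700, -0.3250) x2=(-0.4617, 1.6865)
step 7: x0=(0.6982, 1.0821) x1=(1.1664, -0.3303) x2=(-0.4716, 1.7057)
step 8: x0=(0.6927, 1.0439) x1=(1.1622, -0.3335) x2=(-0.4798, 1.7241)
step 9: x0=(0.6856, 1.0054) x1=(1.1571, -0.3342) x2=(-0.4866, 1.7416)
step 10: x0=(0.6773, 0.9663) x1=(1.1510, -0.3321) x2=(-0.4922, 1.7583)
step 11: x0=(0.6681, 0.9262) x1=(1.1437, -0.3267) x2=(-0.4966, 1.7743)
step 12: x0=(0.6585, 0.8847) x1=(1.1348, -0.3173) x2=(-0.5002, 1.7896)
step 13: x0=(0.6488, 0.8410) x1=(1.1241, -0.3031) x2=(-0.5029, 1.8043)
step 14: x0=(0.6397, 0.7946) x1=(1.1109, -0.2832) x2=(-0.5049, 1.8183)
step 15: x0=(0.6317, 0.7445) x1=(1.0946, -0.2561) x2=(-0.5064, 1.8319)
step 16: x0=(0.6251, 0.6903) x1=(1.0749, -0.2216) x2=(-0.5074, 1.8450)
step 17: x0=(0.6183, 0.6359) x1=(1.0545, -0.1859) x2=(-0.5079, 1.8577)
step 18: x0=(0.5985, 0.6057) x1=(1.0539, -0.1873) x2=(-0.5082, 1.8700)
step 19: x0=(0.5590, 0.6095) x1=(1.0835, -0.2415) x2=(-0.5082, 1.8820)
step 20: x0=(0.5183, 0.6153) x1=(1.1145, -0.2979) x2=(-0.5078, 1.8937)
step 21: x0=(0.4798, 0.6174) x1=(1.1411, -0.3476) x2=(-0.5072, 1.9049)
step 22: x0=(0.4436, 0.6160) x1=(1.1633, -0.3908) x2=(-0.5062, 1.9157)
step 23: x0=(0.4092, 0.6121) x1=(1.1818, -0.4289) x2=(-0.5049, 1.9260)
step 24: x0=(0.3763, 0.6064) x1=(1.1973, -0.4629) x2=(-0.5032, 1.9359)
step 25: x0=(0.3444, 0.5993) x1=(1.2103, -0.4937) x2=(-0.5012, 1.9452)
step 26: x0=(0.3133, 0.5914) x1=(1.2213, -0.5219) x2=(-0.4989, 1.9541)
step 27: x0=(0.2829, 0.5829) x1=(1.2305, -0.5479) x2=(-0.4962, 1.9624)
step 28: x0=(0.2530, 0.5741) x1=(1.2381, -0.5721) x2=(-0.4932, 1.9701)
step 29: x0=(0.2234, 0.5652) x1=(1.2445, -0.5948) x2=(-0.4900, 1.9773)
step 30: x0=(0.1942, 0.5563) x1=(1.2497, -0.6161) x2=(-0.4864, 1.9839)
step 31: x0=(0.1652, 0.5475) x1=(1.2538, -0.6364) x2=(-0.4826, 1.9899)
step 32: x0=(0.1363, 0.5390) x1=(1.2571, -0.6556) x2=(-0.4785, 1.9954)
step 33: x0=(0.1077, 0.5308) x1=(1.2595, -0.6739) x2=(-0.4742, 2.0003)
step 34: x0=(0.0791, 0.5230) x1=(1.2612, -0.6915) x2=(-0.4696, 2.0046)
step 35: x0=(0.0506, 0.5157) x1=(1.2623, -0.7083) x2=(-0.4648, 2.0082)
step 36: x0=(0.0222, 0.5089) x1=(1.2627, -0.7246) x2=(-0.4598, 2.0113)
step 37: x0=(-0.0062, 0.5026) x1=(1.2626, -0.7403) x2=(-0.4546, 2.0138)

no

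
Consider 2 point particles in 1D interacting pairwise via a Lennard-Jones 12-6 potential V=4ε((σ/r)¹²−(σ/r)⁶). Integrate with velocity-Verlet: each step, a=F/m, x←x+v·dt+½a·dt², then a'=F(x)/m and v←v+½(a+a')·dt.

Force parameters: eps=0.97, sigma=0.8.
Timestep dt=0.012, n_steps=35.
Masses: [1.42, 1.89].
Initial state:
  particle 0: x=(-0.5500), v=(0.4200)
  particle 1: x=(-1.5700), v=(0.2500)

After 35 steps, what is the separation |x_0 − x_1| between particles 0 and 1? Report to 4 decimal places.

0.8356

step 0: x0=(-0.5500) x1=(-1.5700)
step 1: x0=(-0.5451) x1=(-1.5669)
step 2: x0=(-0.5405) x1=(-1.5636)
step 3: x0=(-0.5362) x1=(-1.5600)
step 4: x0=(-0.5321) x1=(-1.5563)
step 5: x0=(-0.5284) x1=(-1.5523)
step 6: x0=(-0.5249) x1=(-1.5481)
step 7: x0=(-0.5217) x1=(-1.5437)
step 8: x0=(-0.5188) x1=(-1.5391)
step 9: x0=(-0.5162) x1=(-1.5343)
step 10: x0=(-0.5139) x1=(-1.5292)
step 11: x0=(-0.5119) x1=(-1.5240)
step 12: x0=(-0.5102) x1=(-1.5185)
step 13: x0=(-0.5087) x1=(-1.5128)
step 14: x0=(-0.5076) x1=(-1.5069)
step 15: x0=(-0.5067) x1=(-1.5007)
step 16: x0=(-0.5062) x1=(-1.4943)
step 17: x0=(-0.5059) x1=(-1.4878)
step 18: x0=(-0.5059) x1=(-1.4809)
step 19: x0=(-0.5062) x1=(-1.4739)
step 20: x0=(-0.5068) x1=(-1.4667)
step 21: x0=(-0.5077) x1=(-1.4593)
step 22: x0=(-0.5088) x1=(-1.4516)
step 23: x0=(-0.5102) x1=(-1.4438)
step 24: x0=(-0.5118) x1=(-1.4358)
step 25: x0=(-0.5135) x1=(-1.4277)
step 26: x0=(-0.5154) x1=(-1.4196)
step 27: x0=(-0.5173) x1=(-1.4113)
step 28: x0=(-0.5192) x1=(-1.4031)
step 29: x0=(-0.5209) x1=(-1.3951)
step 30: x0=(-0.5223) x1=(-1.3872)
step 31: x0=(-0.5234) x1=(-1.3796)
step 32: x0=(-0.5238) x1=(-1.3725)
step 33: x0=(-0.5234) x1=(-1.3660)
step 34: x0=(-0.5221) x1=(-1.3602)
step 35: x0=(-0.5197) x1=(-1.3553)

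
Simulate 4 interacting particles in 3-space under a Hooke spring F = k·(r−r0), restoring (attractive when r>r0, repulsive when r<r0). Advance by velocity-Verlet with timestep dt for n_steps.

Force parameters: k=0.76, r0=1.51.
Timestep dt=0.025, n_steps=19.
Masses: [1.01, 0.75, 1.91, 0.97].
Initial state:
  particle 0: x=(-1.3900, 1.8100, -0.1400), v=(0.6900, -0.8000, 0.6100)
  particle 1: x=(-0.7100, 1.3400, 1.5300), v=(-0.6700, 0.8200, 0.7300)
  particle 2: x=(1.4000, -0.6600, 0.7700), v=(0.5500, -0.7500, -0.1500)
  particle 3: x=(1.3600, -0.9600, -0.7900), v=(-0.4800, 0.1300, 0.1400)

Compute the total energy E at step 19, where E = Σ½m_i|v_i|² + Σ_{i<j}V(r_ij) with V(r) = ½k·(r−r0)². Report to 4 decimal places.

step 0: x0=(-1.3900, 1.8100, -0.1400) x1=(-0.7100, 1.3400, 1.5300) x2=(1.4000, -0.6600, 0.7700) x3=(1.3600, -0.9600, -0.7900)
step 1: x0=(-1.3719, 1.7892, -0.1246) x1=(-0.7261, 1.3598, 1.5476) x2=(1.4134, -0.6784, 0.7662) x3=(1.3473, -0.9560, -0.7860)
step 2: x0=(-1.3522, 1.7669, -0.1091) x1=(-0.7407, 1.3780, 1.5638) x2=(1.4261, -0.6963, 0.7624) x3=(1.3331, -0.9504, -0.7811)
step 3: x0=(-1.3309, 1.7431, -0.0933) x1=(-0.7539, 1.3948, 1.5787) x2=(1.4382, -0.7134, 0.7585) x3=(1.3175, -0.9434, -0.7753)
step 4: x0=(-1.3080, 1.7178, -0.0774) x1=(-0.7656, 1.4099, 1.5922) x2=(1.4495, -0.7300, 0.7546) x3=(1.3005, -0.9348, -0.7686)
step 5: x0=(-1.2835, 1.6910, -0.0613) x1=(-0.7759, 1.4235, 1.6044) x2=(1.4601, -0.7459, 0.7507) x3=(1.2821, -0.9248, -0.7609)
step 6: x0=(-1.2575, 1.6628, -0.0451) x1=(-0.7846, 1.4354, 1.6152) x2=(1.4700, -0.7611, 0.7467) x3=(1.2624, -0.9133, -0.7523)
step 7: x0=(-1.2301, 1.6332, -0.0287) x1=(-0.7918, 1.4457, 1.6247) x2=(1.4792, -0.7757, 0.7428) x3=(1.2413, -0.9003, -0.7427)
step 8: x0=(-1.2011, 1.6022, -0.0122) x1=(-0.7975, 1.4544, 1.6328) x2=(1.4877, -0.7897, 0.7388) x3=(1.2189, -0.8859, -0.7323)
step 9: x0=(-1.1708, 1.5699, 0.0043) x1=(-0.8016, 1.4614, 1.6395) x2=(1.4955, -0.8030, 0.7349) x3=(1.1952, -0.8701, -0.7209)
step 10: x0=(-1.1390, 1.5362, 0.0210) x1=(-0.8042, 1.4667, 1.6449) x2=(1.5026, -0.8156, 0.7310) x3=(1.1703, -0.8529, -0.7087)
step 11: x0=(-1.1060, 1.5013, 0.0377) x1=(-0.8052, 1.4703, 1.6490) x2=(1.5090, -0.8276, 0.7271) x3=(1.1441, -0.8344, -0.6955)
step 12: x0=(-1.0716, 1.4652, 0.0545) x1=(-0.8047, 1.4722, 1.6519) x2=(1.5148, -0.8389, 0.7233) x3=(1.1168, -0.8146, -0.6815)
step 13: x0=(-1.0360, 1.4278, 0.0714) x1=(-0.8027, 1.4724, 1.6534) x2=(1.5198, -0.8496, 0.7195) x3=(1.0883, -0.7935, -0.6666)
step 14: x0=(-0.9991, 1.3894, 0.0883) x1=(-0.7991, 1.4709, 1.6536) x2=(1.5241, -0.8596, 0.7157) x3=(1.0587, -0.7712, -0.6509)
step 15: x0=(-0.9611, 1.3498, 0.1051) x1=(-0.7940, 1.4678, 1.6526) x2=(1.5278, -0.8690, 0.7121) x3=(1.0280, -0.7477, -0.6344)
step 16: x0=(-0.9220, 1.3091, 0.1221) x1=(-0.7874, 1.4631, 1.6504) x2=(1.5308, -0.8778, 0.7084) x3=(0.9963, -0.7230, -0.6171)
step 17: x0=(-0.8818, 1.2674, 0.1390) x1=(-0.7794, 1.4566, 1.6470) x2=(1.5332, -0.8860, 0.7049) x3=(0.9637, -0.6973, -0.5990)
step 18: x0=(-0.8407, 1.2248, 0.1559) x1=(-0.7698, 1.4486, 1.6425) x2=(1.5349, -0.8935, 0.7014) x3=(0.9301, -0.6704, -0.5801)
step 19: x0=(-0.7985, 1.1812, 0.1727) x1=(-0.7589, 1.4390, 1.6368) x2=(1.5360, -0.9004, 0.6980) x3=(0.8957, -0.6426, -0.5604)
step 0 velocities: v0=(0.6900, -0.8000, 0.6100) v1=(-0.6700, 0.8200, 0.7300) v2=(0.5500, -0.7500, -0.1500) v3=(-0.4800, 0.1300, 0.1400)
step 0: KE=2.3489, PE=7.3419, E=9.6907
step 19 velocities: v0=(1.7041, -1.7603, 0.6746) v1=(0.4659, -0.4162, -0.2495) v2=(0.0319, -0.2656, -0.1347) v3=(-1.3941, 1.1320, 0.7999)
step 19: KE=5.3910, PE=4.2985, E=9.6895

9.6895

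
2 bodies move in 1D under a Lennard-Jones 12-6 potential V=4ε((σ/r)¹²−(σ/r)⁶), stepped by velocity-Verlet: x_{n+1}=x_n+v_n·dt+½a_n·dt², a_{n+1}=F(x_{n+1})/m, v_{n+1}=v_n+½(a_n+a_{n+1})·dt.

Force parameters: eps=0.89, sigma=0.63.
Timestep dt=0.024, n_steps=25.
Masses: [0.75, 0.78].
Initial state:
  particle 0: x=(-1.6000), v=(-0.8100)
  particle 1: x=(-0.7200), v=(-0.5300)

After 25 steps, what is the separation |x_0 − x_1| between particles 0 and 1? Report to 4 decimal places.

0.8863

step 0: x0=(-1.6000) x1=(-0.7200)
step 1: x0=(-1.6185) x1=(-0.7336)
step 2: x0=(-1.6353) x1=(-0.7489)
step 3: x0=(-1.6502) x1=(-0.7659)
step 4: x0=(-1.6634) x1=(-0.7847)
step 5: x0=(-1.6747) x1=(-0.8052)
step 6: x0=(-1.6841) x1=(-0.8276)
step 7: x0=(-1.6914) x1=(-0.8520)
step 8: x0=(-1.6965) x1=(-0.8785)
step 9: x0=(-1.6991) x1=(-0.9074)
step 10: x0=(-1.6992) x1=(-0.9387)
step 11: x0=(-1.6968) x1=(-0.9725)
step 12: x0=(-1.6930) x1=(-1.0075)
step 13: x0=(-1.6923) x1=(-1.0397)
step 14: x0=(-1.7041) x1=(-1.0597)
step 15: x0=(-1.7325) x1=(-1.0638)
step 16: x0=(-1.7677) x1=(-1.0613)
step 17: x0=(-1.8031) x1=(-1.0587)
step 18: x0=(-1.8363) x1=(-1.0582)
step 19: x0=(-1.8669) x1=(-1.0602)
step 20: x0=(-1.8949) x1=(-1.0646)
step 21: x0=(-1.9207) x1=(-1.0713)
step 22: x0=(-1.9443) x1=(-1.0800)
step 23: x0=(-1.9659) x1=(-1.0907)
step 24: x0=(-1.9856) x1=(-1.1031)
step 25: x0=(-2.0035) x1=(-1.1173)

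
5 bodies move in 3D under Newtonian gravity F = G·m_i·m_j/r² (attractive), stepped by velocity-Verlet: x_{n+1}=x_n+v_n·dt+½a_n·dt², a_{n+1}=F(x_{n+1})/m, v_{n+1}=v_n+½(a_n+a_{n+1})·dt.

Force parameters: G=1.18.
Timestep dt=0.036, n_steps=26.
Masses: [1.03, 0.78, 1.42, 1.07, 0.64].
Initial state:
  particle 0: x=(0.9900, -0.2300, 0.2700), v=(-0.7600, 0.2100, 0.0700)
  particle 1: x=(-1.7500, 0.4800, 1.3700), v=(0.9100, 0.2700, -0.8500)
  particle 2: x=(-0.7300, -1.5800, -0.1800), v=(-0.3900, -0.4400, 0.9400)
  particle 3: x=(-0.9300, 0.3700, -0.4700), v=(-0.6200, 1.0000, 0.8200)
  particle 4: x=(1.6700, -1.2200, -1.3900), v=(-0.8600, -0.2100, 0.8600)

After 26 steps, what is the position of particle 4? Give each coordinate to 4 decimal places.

step 0: x0=(0.9900, -0.2300, 0.2700) x1=(-1.7500, 0.4800, 1.3700) x2=(-0.7300, -1.5800, -0.1800) x3=(-0.9300, 0.3700, -0.4700) x4=(1.6700, -1.2200, -1.3900)
step 1: x0=(0.9623, -0.2226, 0.2723) x1=(-1.7170, 0.4896, 1.3391) x2=(-0.7439, -1.5955, -0.1461) x3=(-0.9522, 0.4057, -0.4403) x4=(1.6388, -1.2274, -1.3588)
step 2: x0=(0.9339, -0.2154, 0.2743) x1=(-1.6836, 0.4989, 1.3075) x2=(-0.7576, -1.6102, -0.1123) x3=(-0.9740, 0.4407, -0.4101) x4=(1.6070, -1.2346, -1.3270)
step 3: x0=(0.9048, -0.2084, 0.2760) x1=(-1.6496, 0.5078, 1.2753) x2=(-0.7709, -1.6243, -0.0784) x3=(-0.9955, 0.4750, -0.3794) x4=(1.5746, -1.2416, -1.2948)
step 4: x0=(0.8750, -0.2018, 0.2774) x1=(-1.6152, 0.5165, 1.2423) x2=(-0.7840, -1.6376, -0.0444) x3=(-1.0168, 0.5088, -0.3482) x4=(1.5417, -1.2482, -1.2620)
step 5: x0=(0.8444, -0.1953, 0.2784) x1=(-1.5802, 0.5248, 1.2086) x2=(-0.7969, -1.6502, -0.0105) x3=(-1.0377, 0.5419, -0.3165) x4=(1.5082, -1.2546, -1.2287)
step 6: x0=(0.8132, -0.1892, 0.2791) x1=(-1.5447, 0.5328, 1.1740) x2=(-0.8094, -1.6621, 0.0235) x3=(-1.0584, 0.5744, -0.2843) x4=(1.4741, -1.2607, -1.1948)
step 7: x0=(0.7812, -0.1832, 0.2796) x1=(-1.5087, 0.5404, 1.1385) x2=(-0.8217, -1.6733, 0.0575) x3=(-1.0788, 0.6063, -0.2514) x4=(1.4394, -1.2665, -1.1604)
step 8: x0=(0.7485, -0.1776, 0.2797) x1=(-1.4720, 0.5477, 1.1020) x2=(-0.8337, -1.6838, 0.0914) x3=(-1.0989, 0.6376, -0.2179) x4=(1.4041, -1.2720, -1.1254)
step 9: x0=(0.7150, -0.1722, 0.2796) x1=(-1.4348, 0.5546, 1.0644) x2=(-0.8455, -1.6936, 0.1254) x3=(-1.1187, 0.6683, -0.1837) x4=(1.3683, -1.2772, -1.0899)
step 10: x0=(0.6808, -0.1671, 0.2793) x1=(-1.3970, 0.5613, 1.0256) x2=(-0.8569, -1.7027, 0.1593) x3=(-1.1383, 0.6983, -0.1486) x4=(1.3318, -1.2820, -1.0538)
step 11: x0=(0.6459, -0.1622, 0.2787) x1=(-1.3585, 0.5675, 0.9855) x2=(-0.8681, -1.7111, 0.1933) x3=(-1.1576, 0.7277, -0.1127) x4=(1.2947, -1.2865, -1.0172)
step 12: x0=(0.6101, -0.1576, 0.2778) x1=(-1.3195, 0.5736, 0.9439) x2=(-0.8789, -1.7188, 0.2272) x3=(-1.1767, 0.7564, -0.0758) x4=(1.2570, -1.2906, -0.9799)
step 13: x0=(0.5736, -0.1533, 0.2768) x1=(-1.2798, 0.5793, 0.9006) x2=(-0.8894, -1.7258, 0.2610) x3=(-1.1954, 0.7843, -0.0377) x4=(1.2186, -1.2943, -0.9421)
step 14: x0=(0.5363, -0.1492, 0.2756) x1=(-1.2395, 0.5850, 0.8553) x2=(-0.8997, -1.7320, 0.2948) x3=(-1.2139, 0.8114, 0.0017) x4=(1.1796, -1.2977, -0.9037)
step 15: x0=(0.4981, -0.1453, 0.2742) x1=(-1.1987, 0.5906, 0.8078) x2=(-0.9096, -1.7376, 0.3286) x3=(-1.2319, 0.8375, 0.0427) x4=(1.1399, -1.3007, -0.8647)
step 16: x0=(0.4592, -0.1418, 0.2726) x1=(-1.1575, 0.5965, 0.7576) x2=(-0.9192, -1.7424, 0.3622) x3=(-1.2494, 0.8625, 0.0854) x4=(1.0995, -1.3032, -0.8250)
step 17: x0=(0.4193, -0.1384, 0.2710) x1=(-1.1162, 0.6028, 0.7044) x2=(-0.9285, -1.7464, 0.3958) x3=(-1.2662, 0.8861, 0.1303) x4=(1.0585, -1.3053, -0.7847)
step 18: x0=(0.3786, -0.1353, 0.2691) x1=(-1.0753, 0.6101, 0.6476) x2=(-0.9374, -1.7497, 0.4293) x3=(-1.2819, 0.9080, 0.1776) x4=(1.0167, -1.3069, -0.7439)
step 19: x0=(0.3370, -0.1324, 0.2672) x1=(-1.0354, 0.6191, 0.5869) x2=(-0.9461, -1.7523, 0.4626) x3=(-1.2960, 0.9275, 0.2276) x4=(0.9742, -1.3080, -0.7023)
step 20: x0=(0.2944, -0.1297, 0.2653) x1=(-0.9976, 0.6305, 0.5224) x2=(-0.9543, -1.7541, 0.4958) x3=(-1.3077, 0.9442, 0.2803) x4=(0.9309, -1.3086, -0.6602)
step 21: x0=(0.2509, -0.1272, 0.2632) x1=(-0.9631, 0.6452, 0.4545) x2=(-0.9622, -1.7552, 0.5289) x3=(-1.3160, 0.9574, 0.3353) x4=(0.8868, -1.3087, -0.6173)
step 22: x0=(0.2064, -0.1248, 0.2611) x1=(-0.9329, 0.6634, 0.3849) x2=(-0.9698, -1.7555, 0.5618) x3=(-1.3202, 0.9667, 0.3915) x4=(0.8420, -1.3082, -0.5739)
step 23: x0=(0.1608, -0.1225, 0.2590) x1=(-0.9073, 0.6850, 0.3152) x2=(-0.9770, -1.7550, 0.5945) x3=(-1.3201, 0.9724, 0.4476) x4=(0.7963, -1.3072, -0.5297)
step 24: x0=(0.1142, -0.1203, 0.2568) x1=(-0.8858, 0.7088, 0.2471) x2=(-0.9838, -1.7538, 0.6270) x3=(-1.3160, 0.9750, 0.5026) x4=(0.7498, -1.3055, -0.4849)
step 25: x0=(0.0665, -0.1180, 0.2546) x1=(-0.8673, 0.7340, 0.1812) x2=(-0.9902, -1.7518, 0.6592) x3=(-1.3086, 0.9752, 0.5557) x4=(0.7024, -1.3031, -0.4394)
step 26: x0=(0.0178, -0.1158, 0.2524) x1=(-0.8510, 0.7598, 0.1180) x2=(-0.9963, -1.7490, 0.6912) x3=(-1.2986, 0.9736, 0.6070) x4=(0.6541, -1.3001, -0.3932)

(0.6541, -1.3001, -0.3932)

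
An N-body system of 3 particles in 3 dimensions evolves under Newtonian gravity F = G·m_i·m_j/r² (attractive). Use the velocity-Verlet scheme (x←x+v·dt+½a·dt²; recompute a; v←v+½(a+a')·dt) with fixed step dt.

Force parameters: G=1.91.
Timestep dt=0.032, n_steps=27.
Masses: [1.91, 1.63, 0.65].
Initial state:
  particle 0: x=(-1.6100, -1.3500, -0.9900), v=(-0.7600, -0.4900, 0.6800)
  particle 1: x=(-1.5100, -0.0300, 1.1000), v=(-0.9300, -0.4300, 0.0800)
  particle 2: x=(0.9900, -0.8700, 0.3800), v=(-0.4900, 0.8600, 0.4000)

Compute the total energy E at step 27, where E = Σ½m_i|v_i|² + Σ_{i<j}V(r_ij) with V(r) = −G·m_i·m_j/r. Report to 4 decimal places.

-1.4853

step 0: x0=(-1.6100, -1.3500, -0.9900) x1=(-1.5100, -0.0300, 1.1000) x2=(0.9900, -0.8700, 0.3800)
step 1: x0=(-1.6342, -1.3655, -0.9680) x1=(-1.5397, -0.0439, 1.1023) x2=(0.9739, -0.8424, 0.3928)
step 2: x0=(-1.6583, -1.3808, -0.9455) x1=(-1.5693, -0.0583, 1.1040) x2=(0.9571, -0.8148, 0.4054)
step 3: x0=(-1.6823, -1.3957, -0.9224) x1=(-1.5987, -0.0730, 1.1051) x2=(0.9395, -0.7872, 0.4180)
step 4: x0=(-1.7061, -1.4102, -0.8989) x1=(-1.6280, -0.0881, 1.1057) x2=(0.9212, -0.7595, 0.4306)
step 5: x0=(-1.7298, -1.4245, -0.8748) x1=(-1.6571, -0.1036, 1.1057) x2=(0.9021, -0.7318, 0.4430)
step 6: x0=(-1.7533, -1.4384, -0.8502) x1=(-1.6861, -0.1195, 1.1051) x2=(0.8823, -0.7041, 0.4554)
step 7: x0=(-1.7767, -1.4519, -0.8251) x1=(-1.7150, -0.1359, 1.1039) x2=(0.8616, -0.6765, 0.4677)
step 8: x0=(-1.8000, -1.4651, -0.7994) x1=(-1.7437, -0.1526, 1.1021) x2=(0.8402, -0.6488, 0.4799)
step 9: x0=(-1.8232, -1.4779, -0.7732) x1=(-1.7723, -0.1698, 1.0997) x2=(0.8181, -0.6211, 0.4921)
step 10: x0=(-1.8462, -1.4903, -0.7464) x1=(-1.8007, -0.1874, 1.0966) x2=(0.7952, -0.5935, 0.5042)
step 11: x0=(-1.8690, -1.5024, -0.7190) x1=(-1.8289, -0.2055, 1.0929) x2=(0.7715, -0.5660, 0.5162)
step 12: x0=(-1.8918, -1.5140, -0.6911) x1=(-1.8571, -0.2240, 1.0886) x2=(0.7470, -0.5385, 0.5282)
step 13: x0=(-1.9144, -1.5251, -0.6626) x1=(-1.8850, -0.2430, 1.0836) x2=(0.7218, -0.5111, 0.5401)
step 14: x0=(-1.9369, -1.5359, -0.6335) x1=(-1.9128, -0.2625, 1.0779) x2=(0.6958, -0.4837, 0.5520)
step 15: x0=(-1.9593, -1.5461, -0.6037) x1=(-1.9404, -0.2825, 1.0715) x2=(0.6690, -0.4565, 0.5637)
step 16: x0=(-1.9815, -1.5559, -0.5734) x1=(-1.9678, -0.3030, 1.0645) x2=(0.6414, -0.4294, 0.5754)
step 17: x0=(-2.0036, -1.5652, -0.5424) x1=(-1.9951, -0.3240, 1.0567) x2=(0.6131, -0.4024, 0.5871)
step 18: x0=(-2.0256, -1.5739, -0.5107) x1=(-2.0222, -0.3457, 1.0481) x2=(0.5840, -0.3755, 0.5987)
step 19: x0=(-2.0475, -1.5821, -0.4784) x1=(-2.0492, -0.3679, 1.0388) x2=(0.5541, -0.3488, 0.6102)
step 20: x0=(-2.0693, -1.5897, -0.4453) x1=(-2.0759, -0.3907, 1.0286) x2=(0.5234, -0.3222, 0.6216)
step 21: x0=(-2.0910, -1.5967, -0.4115) x1=(-2.1025, -0.4142, 1.0176) x2=(0.4919, -0.2958, 0.6330)
step 22: x0=(-2.1126, -1.6031, -0.3770) x1=(-2.1288, -0.4383, 1.0058) x2=(0.4596, -0.2696, 0.6443)
step 23: x0=(-2.1340, -1.6088, -0.3416) x1=(-2.1550, -0.4632, 0.9931) x2=(0.4266, -0.2437, 0.6556)
step 24: x0=(-2.1554, -1.6137, -0.3055) x1=(-2.1810, -0.4889, 0.9794) x2=(0.3927, -0.2179, 0.6668)
step 25: x0=(-2.1767, -1.6178, -0.2684) x1=(-2.2068, -0.5154, 0.9647) x2=(0.3581, -0.1923, 0.6779)
step 26: x0=(-2.1978, -1.6212, -0.2305) x1=(-2.2323, -0.5427, 0.9490) x2=(0.3226, -0.1670, 0.6889)
step 27: x0=(-2.2189, -1.6236, -0.1916) x1=(-2.2577, -0.5711, 0.9322) x2=(0.2864, -0.1420, 0.6999)
step 0 velocities: v0=(-0.7600, -0.4900, 0.6800) v1=(-0.9300, -0.4300, 0.0800) v2=(-0.4900, 0.8600, 0.4000)
step 0: KE=2.4537, PE=-3.9401, E=-1.4864
step 27 velocities: v0=(-0.6578, -0.0598, 1.2317) v1=(-0.7886, -0.9015, -0.5431) v2=(-1.1449, 0.7782, 0.3416)
step 27: KE=3.9357, PE=-5.4210, E=-1.4853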